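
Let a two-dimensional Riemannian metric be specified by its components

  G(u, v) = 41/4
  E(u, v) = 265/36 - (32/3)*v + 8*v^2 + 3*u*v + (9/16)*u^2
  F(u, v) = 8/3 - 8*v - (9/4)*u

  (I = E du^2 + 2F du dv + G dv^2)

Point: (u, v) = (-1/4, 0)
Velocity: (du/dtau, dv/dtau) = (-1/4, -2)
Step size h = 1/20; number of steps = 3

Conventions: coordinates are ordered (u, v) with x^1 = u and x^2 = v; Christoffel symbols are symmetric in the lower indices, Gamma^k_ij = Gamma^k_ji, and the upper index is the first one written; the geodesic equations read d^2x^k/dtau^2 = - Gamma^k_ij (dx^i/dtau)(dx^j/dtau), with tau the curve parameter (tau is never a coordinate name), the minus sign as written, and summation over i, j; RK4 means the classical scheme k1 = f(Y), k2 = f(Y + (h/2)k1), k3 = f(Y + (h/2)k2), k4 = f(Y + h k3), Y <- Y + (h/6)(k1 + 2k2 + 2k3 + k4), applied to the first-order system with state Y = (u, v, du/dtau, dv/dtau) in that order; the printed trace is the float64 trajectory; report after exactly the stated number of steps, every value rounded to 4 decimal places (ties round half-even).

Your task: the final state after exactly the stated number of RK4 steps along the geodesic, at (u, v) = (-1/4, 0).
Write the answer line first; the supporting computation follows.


Answer: u = -0.2321, v = -0.3217, du/dtau = 0.4178, dv/dtau = -2.2875

f(Y) = (du/dtau, dv/dtau, -Gamma^u_ij Y'^i Y'^j, -Gamma^v_ij Y'^i Y'^j) with the Gammas evaluated at the stage position; h = 0.050000; intermediate values shown to 6 dp
step 0: u = -0.2500, v = 0.0000, du/dtau = -0.2500, dv/dtau = -2.0000
step 1:
  k1: at (u, v) = (-0.250000, 0.000000), (du/dtau, dv/dtau) = (-0.250000, -2.000000); Gamma_uuu = -0.192844, Gamma_uuv = -0.894871, Gamma_uvv = -1.254125, Gamma_vuu = 0.398152, Gamma_vuv = 0.281921, Gamma_vvv = 0.395100; k1 = (-0.250000, -2.000000, 5.923424, -1.887207)
  k2: at (u, v) = (-0.256250, -0.050000), (du/dtau, dv/dtau) = (-0.101914, -2.047180); Gamma_uuu = -0.238073, Gamma_uuv = -0.913789, Gamma_uvv = -1.194943, Gamma_vuu = 0.461957, Gamma_vuv = 0.324794, Gamma_vvv = 0.424727; k2 = (-0.101914, -2.047180, 5.391716, -1.920335)
  k3: at (u, v) = (-0.252548, -0.051180), (du/dtau, dv/dtau) = (-0.115207, -2.048008); Gamma_uuu = -0.237867, Gamma_uuv = -0.912729, Gamma_uvv = -1.192800, Gamma_vuu = 0.462289, Gamma_vuv = 0.324516, Gamma_vvv = 0.424094; k3 = (-0.115207, -2.048008, 5.436872, -1.938065)
  k4: at (u, v) = (-0.255760, -0.102400), (du/dtau, dv/dtau) = (0.021844, -2.096903); Gamma_uuu = -0.283352, Gamma_uuv = -0.927983, Gamma_uvv = -1.135811, Gamma_vuu = 0.530435, Gamma_vuv = 0.367692, Gamma_vvv = 0.450040; k4 = (0.021844, -2.096903, 4.909291, -1.945395)
  Y <- Y + (h/6)(k1 + 2k2 + 2k3 + k4): u = -0.2555, v = -0.1024, du/dtau = 0.0207, dv/dtau = -2.0962
step 2:
  k1: at (u, v) = (-0.255520, -0.102394), (du/dtau, dv/dtau) = (0.020749, -2.096245); Gamma_uuu = -0.283263, Gamma_uuv = -0.927893, Gamma_uvv = -1.135772, Gamma_vuu = 0.530344, Gamma_vuv = 0.367603, Gamma_vvv = 0.449958; k1 = (0.020749, -2.096245, 4.910264, -1.945477)
  k2: at (u, v) = (-0.255001, -0.154800), (du/dtau, dv/dtau) = (0.143506, -2.144882); Gamma_uuu = -0.328453, Gamma_uuv = -0.939513, Gamma_uvv = -1.080795, Gamma_vuu = 0.602470, Gamma_vuv = 0.410528, Gamma_vvv = 0.472262; k2 = (0.143506, -2.144882, 4.400612, -1.932334)
  k3: at (u, v) = (-0.251932, -0.156016), (du/dtau, dv/dtau) = (0.130764, -2.144553); Gamma_uuu = -0.328405, Gamma_uuv = -0.938665, Gamma_uvv = -1.079024, Gamma_vuu = 0.603039, Gamma_vuv = 0.410416, Gamma_vvv = 0.471786; k3 = (0.130764, -2.144553, 4.441705, -1.949918)
  k4: at (u, v) = (-0.248982, -0.209622), (du/dtau, dv/dtau) = (0.242834, -2.193741); Gamma_uuu = -0.373446, Gamma_uuv = -0.947375, Gamma_uvv = -1.026440, Gamma_vuu = 0.679522, Gamma_vuv = 0.453247, Gamma_vvv = 0.491074; k4 = (0.242834, -2.193741, 3.952398, -1.920458)
  Y <- Y + (h/6)(k1 + 2k2 + 2k3 + k4): u = -0.2488, v = -0.2096, du/dtau = 0.2420, dv/dtau = -2.1932
step 3:
  k1: at (u, v) = (-0.248752, -0.209634), (du/dtau, dv/dtau) = (0.241977, -2.193165); Gamma_uuu = -0.373372, Gamma_uuv = -0.947299, Gamma_uvv = -1.026390, Gamma_vuu = 0.679448, Gamma_vuv = 0.453172, Gamma_vvv = 0.491008; k1 = (0.241977, -2.193165, 3.953319, -1.920529)
  k2: at (u, v) = (-0.242703, -0.264464), (du/dtau, dv/dtau) = (0.340810, -2.241179); Gamma_uuu = -0.417844, Gamma_uuv = -0.953133, Gamma_uvv = -0.975933, Gamma_vuu = 0.759957, Gamma_vuv = 0.495486, Gamma_vvv = 0.507338; k2 = (0.340810, -2.241179, 3.494497, -1.879652)
  k3: at (u, v) = (-0.240232, -0.265664), (du/dtau, dv/dtau) = (0.329339, -2.240157); Gamma_uuu = -0.417929, Gamma_uuv = -0.952467, Gamma_uvv = -0.974516, Gamma_vuu = 0.760741, Gamma_vuv = 0.495515, Gamma_vvv = 0.506986; k3 = (0.329339, -2.240157, 3.530341, -1.895569)
  k4: at (u, v) = (-0.232285, -0.321642), (du/dtau, dv/dtau) = (0.418494, -2.287944); Gamma_uuu = -0.461986, Gamma_uuv = -0.956038, Gamma_uvv = -0.926517, Gamma_vuu = 0.845568, Gamma_vuv = 0.537475, Gamma_vvv = 0.520878; k4 = (0.418494, -2.287944, 3.100142, -1.845472)
  Y <- Y + (h/6)(k1 + 2k2 + 2k3 + k4): u = -0.2321, v = -0.3217, du/dtau = 0.4178, dv/dtau = -2.2875


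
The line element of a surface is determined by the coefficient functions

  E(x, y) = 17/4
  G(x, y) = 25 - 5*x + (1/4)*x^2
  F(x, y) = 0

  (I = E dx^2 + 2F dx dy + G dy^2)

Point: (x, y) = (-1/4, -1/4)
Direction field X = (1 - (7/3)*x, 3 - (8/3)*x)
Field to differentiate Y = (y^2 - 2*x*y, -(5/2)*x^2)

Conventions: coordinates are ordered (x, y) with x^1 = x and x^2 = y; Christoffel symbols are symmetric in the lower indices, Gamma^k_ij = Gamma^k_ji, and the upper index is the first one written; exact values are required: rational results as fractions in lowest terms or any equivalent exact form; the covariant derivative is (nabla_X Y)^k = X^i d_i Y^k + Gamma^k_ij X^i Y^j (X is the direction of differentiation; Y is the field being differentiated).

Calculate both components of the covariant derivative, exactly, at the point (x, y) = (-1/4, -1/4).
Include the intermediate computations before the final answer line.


E = 17/4, F = 0, G = 1681/64 at the point
E_x = 0, E_y = 0, F_x = 0, F_y = 0, G_x = -41/8, G_y = 0
EG - F^2 = 28577/256;  g^inv = (256/28577) * [[1681/64, 0], [0, 17/4]]
first-kind symbols [ij,l] = (1/2)(d_i g_jl + d_j g_il - d_l g_ij): [xx,x] = E_x/2 = 0, [xx,y] = F_x - E_y/2 = 0, [xy,x] = E_y/2 = 0, [xy,y] = G_x/2 = -41/16, [yy,x] = F_y - G_x/2 = 41/16, [yy,y] = G_y/2 = 0
Gamma^x_ij = (G*[ij,x] - F*[ij,y])/(EG - F^2), Gamma^y_ij = (E*[ij,y] - F*[ij,x])/(EG - F^2)
Gamma_xxx = 0, Gamma_xxy = 0, Gamma_xyy = 41/68, Gamma_yxx = 0, Gamma_yxy = -4/41, Gamma_yyy = 0
X = (19/12, 11/3), Y = (-1/16, -5/32) at the point

Answer: (nabla_X Y)^x = 971/2176, (nabla_X Y)^y = 7973/3936


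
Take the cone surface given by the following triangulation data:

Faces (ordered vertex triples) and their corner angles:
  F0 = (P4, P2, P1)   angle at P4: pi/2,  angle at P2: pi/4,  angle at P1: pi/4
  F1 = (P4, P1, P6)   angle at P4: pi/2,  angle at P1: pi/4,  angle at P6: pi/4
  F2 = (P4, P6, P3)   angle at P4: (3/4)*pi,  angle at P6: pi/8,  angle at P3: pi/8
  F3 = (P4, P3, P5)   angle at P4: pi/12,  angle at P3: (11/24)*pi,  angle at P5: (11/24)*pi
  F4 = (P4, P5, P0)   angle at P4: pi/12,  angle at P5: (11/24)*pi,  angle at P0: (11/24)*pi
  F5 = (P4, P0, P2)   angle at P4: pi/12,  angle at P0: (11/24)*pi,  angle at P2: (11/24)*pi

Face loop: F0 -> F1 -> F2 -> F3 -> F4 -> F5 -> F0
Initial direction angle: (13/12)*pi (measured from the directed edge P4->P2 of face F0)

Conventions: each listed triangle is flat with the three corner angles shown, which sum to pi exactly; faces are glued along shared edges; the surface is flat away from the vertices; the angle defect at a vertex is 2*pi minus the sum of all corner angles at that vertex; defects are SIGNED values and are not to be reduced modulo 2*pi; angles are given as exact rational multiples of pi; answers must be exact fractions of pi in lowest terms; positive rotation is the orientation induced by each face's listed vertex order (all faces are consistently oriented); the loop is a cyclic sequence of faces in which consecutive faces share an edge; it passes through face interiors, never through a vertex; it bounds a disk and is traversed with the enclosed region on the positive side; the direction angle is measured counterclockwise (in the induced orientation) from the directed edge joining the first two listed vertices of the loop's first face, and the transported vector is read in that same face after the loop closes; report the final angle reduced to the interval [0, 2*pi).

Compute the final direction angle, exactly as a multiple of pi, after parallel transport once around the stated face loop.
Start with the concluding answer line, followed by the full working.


Answer: final direction angle = (13/12)*pi

enclosed vertex P4: corner angles sum to 2*pi, defect = 2*pi - 2*pi = 0
transport around the loop rotates by the sum of enclosed defects; add to the initial angle mod 2*pi
final angle = (13/12)*pi + 0 = (13/12)*pi (mod 2*pi)


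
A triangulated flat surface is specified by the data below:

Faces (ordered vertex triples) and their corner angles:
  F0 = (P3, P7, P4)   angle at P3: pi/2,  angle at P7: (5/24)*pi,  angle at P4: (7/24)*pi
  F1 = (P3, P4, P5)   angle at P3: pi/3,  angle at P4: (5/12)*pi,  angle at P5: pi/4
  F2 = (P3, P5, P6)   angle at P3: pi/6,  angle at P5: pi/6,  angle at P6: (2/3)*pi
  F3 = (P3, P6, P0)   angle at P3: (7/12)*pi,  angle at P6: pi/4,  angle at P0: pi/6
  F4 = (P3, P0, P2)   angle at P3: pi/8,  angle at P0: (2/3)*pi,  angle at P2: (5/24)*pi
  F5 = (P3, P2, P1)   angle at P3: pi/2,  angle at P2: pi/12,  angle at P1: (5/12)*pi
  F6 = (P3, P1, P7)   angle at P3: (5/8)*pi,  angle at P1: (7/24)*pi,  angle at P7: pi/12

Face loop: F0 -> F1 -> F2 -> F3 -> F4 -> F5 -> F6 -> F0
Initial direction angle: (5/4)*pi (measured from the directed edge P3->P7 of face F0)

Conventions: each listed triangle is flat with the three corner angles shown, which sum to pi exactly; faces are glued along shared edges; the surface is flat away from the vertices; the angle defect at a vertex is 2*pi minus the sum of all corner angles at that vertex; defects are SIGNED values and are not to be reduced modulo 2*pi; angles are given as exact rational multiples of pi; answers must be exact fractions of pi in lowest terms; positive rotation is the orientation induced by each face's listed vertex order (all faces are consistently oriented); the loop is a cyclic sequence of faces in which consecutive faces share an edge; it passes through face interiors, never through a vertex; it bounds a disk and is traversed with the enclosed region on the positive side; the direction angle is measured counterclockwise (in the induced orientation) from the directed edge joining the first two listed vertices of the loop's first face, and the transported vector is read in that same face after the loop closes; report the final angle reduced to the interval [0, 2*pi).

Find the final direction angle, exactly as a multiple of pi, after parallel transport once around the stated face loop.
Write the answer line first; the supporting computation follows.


Answer: final direction angle = (5/12)*pi

enclosed vertex P3: corner angles sum to (17/6)*pi, defect = 2*pi - (17/6)*pi = (-5/6)*pi
summing the enclosed defects onto the initial angle, mod 2*pi in the induced orientation:
final angle = (5/4)*pi - (5/6)*pi = (5/12)*pi (mod 2*pi)


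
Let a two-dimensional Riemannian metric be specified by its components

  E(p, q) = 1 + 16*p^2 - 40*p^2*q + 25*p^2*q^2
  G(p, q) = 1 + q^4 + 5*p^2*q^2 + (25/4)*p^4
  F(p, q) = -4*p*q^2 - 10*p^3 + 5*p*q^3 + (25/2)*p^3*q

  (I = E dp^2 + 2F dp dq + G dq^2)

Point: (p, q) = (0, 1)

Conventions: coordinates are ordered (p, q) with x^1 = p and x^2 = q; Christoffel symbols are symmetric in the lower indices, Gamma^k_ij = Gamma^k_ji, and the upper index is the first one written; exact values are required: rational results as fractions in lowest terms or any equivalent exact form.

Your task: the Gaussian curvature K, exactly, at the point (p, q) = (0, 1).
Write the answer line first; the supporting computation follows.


Answer: K = 1/2

E = 1, F = 0, G = 2, EG - F^2 = 2 at the point
E_p = 0, E_q = 0, F_p = 1, F_q = 0, G_p = 0, G_q = 4
E_qq = 0, F_pq = 7, G_pp = 10
Using the Brioschi determinant formula for K from the metric derivatives:
M1 = [[-E_qq/2 + F_pq - G_pp/2, E_p/2, F_p - E_q/2], [F_q - G_p/2, E, F], [G_q/2, F, G]] = [[2, 0, 1], [0, 1, 0], [2, 0, 2]]; det M1 = 2
M2 = [[0, E_q/2, G_p/2], [E_q/2, E, F], [G_p/2, F, G]] = [[0, 0, 0], [0, 1, 0], [0, 0, 2]]; det M2 = 0
det M1 - det M2 = 2; K = 2 / (2)^2 = 1/2


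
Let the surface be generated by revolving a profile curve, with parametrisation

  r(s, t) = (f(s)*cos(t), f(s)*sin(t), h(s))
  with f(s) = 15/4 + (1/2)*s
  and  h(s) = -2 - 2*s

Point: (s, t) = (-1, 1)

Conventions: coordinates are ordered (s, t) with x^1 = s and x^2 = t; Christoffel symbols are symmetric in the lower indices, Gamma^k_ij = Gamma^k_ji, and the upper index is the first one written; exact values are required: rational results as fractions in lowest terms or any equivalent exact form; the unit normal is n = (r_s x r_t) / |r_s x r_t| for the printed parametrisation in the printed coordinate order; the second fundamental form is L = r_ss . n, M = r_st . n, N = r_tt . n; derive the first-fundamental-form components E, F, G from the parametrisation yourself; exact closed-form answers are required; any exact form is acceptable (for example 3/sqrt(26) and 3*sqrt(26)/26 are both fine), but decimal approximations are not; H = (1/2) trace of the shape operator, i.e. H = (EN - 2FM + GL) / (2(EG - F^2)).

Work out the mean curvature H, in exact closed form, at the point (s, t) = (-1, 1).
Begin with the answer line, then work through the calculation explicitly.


Answer: H = -8*sqrt(17)/221

f = 13/4, f' = 1/2, f'' = 0, h' = -2, h'' = 0
E = 17/4, F = 0, G = 169/16; answer radicand W^2 = 17/4
unnormalised second-form numerators: l = 0, m = 0, n = -13/2; L = l/sqrt(17/4), and similarly M = m/sqrt(W^2), N = n/sqrt(W^2)
H = (E*n - 2*F*m + G*l) / (2*(EG - F^2)*sqrt(W^2)); E*n - 2*F*m + G*l = -221/8, EG - F^2 = 2873/64, so H = (-4/13)/sqrt(17/4)


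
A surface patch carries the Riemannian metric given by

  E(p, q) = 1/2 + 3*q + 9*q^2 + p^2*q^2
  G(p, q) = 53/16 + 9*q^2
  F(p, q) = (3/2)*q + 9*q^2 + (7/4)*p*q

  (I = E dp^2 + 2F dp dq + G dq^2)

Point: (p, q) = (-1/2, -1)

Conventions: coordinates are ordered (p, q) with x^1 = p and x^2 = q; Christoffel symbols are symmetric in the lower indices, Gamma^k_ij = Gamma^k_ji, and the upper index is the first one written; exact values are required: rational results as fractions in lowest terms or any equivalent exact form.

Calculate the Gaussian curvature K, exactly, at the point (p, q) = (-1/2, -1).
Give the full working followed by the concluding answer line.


E = 27/4, F = 67/8, G = 197/16, EG - F^2 = 415/32 at the point
E_p = -1, E_q = -31/2, F_p = -7/4, F_q = -139/8, G_p = 0, G_q = -18
E_qq = 37/2, F_pq = 7/4, G_pp = 0
Using the Brioschi determinant formula for K from the metric derivatives:
M1 = [[-E_qq/2 + F_pq - G_pp/2, E_p/2, F_p - E_q/2], [F_q - G_p/2, E, F], [G_q/2, F, G]] = [[-15/2, -1/2, 6], [-139/8, 27/4, 67/8], [-9, 67/8, 197/16]]; det M1 = -172835/256
M2 = [[0, E_q/2, G_p/2], [E_q/2, E, F], [G_p/2, F, G]] = [[0, -31/4, 0], [-31/4, 27/4, 67/8], [0, 67/8, 197/16]]; det M2 = -189317/256
det M1 - det M2 = 8241/128; K = 8241/128 / (415/32)^2 = 65928/172225

Answer: K = 65928/172225


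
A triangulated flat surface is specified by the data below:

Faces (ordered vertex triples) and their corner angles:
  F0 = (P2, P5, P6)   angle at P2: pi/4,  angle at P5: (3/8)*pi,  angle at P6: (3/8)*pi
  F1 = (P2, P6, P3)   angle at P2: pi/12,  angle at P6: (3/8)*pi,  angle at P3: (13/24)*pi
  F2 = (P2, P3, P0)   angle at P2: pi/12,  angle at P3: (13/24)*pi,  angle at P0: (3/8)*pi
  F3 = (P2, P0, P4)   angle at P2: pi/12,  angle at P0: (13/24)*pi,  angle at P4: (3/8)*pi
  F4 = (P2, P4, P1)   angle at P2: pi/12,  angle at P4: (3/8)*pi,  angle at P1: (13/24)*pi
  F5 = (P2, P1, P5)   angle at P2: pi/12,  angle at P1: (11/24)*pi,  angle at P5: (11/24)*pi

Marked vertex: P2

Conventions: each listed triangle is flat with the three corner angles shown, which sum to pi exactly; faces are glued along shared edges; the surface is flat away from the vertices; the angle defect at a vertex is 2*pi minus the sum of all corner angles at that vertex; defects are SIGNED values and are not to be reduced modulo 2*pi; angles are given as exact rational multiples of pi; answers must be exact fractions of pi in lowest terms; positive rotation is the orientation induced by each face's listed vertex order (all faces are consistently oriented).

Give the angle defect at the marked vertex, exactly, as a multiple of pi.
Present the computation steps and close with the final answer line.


Sum of corner angles at P2: (2/3)*pi
defect = 2*pi - (2/3)*pi

Answer: defect(P2) = (4/3)*pi


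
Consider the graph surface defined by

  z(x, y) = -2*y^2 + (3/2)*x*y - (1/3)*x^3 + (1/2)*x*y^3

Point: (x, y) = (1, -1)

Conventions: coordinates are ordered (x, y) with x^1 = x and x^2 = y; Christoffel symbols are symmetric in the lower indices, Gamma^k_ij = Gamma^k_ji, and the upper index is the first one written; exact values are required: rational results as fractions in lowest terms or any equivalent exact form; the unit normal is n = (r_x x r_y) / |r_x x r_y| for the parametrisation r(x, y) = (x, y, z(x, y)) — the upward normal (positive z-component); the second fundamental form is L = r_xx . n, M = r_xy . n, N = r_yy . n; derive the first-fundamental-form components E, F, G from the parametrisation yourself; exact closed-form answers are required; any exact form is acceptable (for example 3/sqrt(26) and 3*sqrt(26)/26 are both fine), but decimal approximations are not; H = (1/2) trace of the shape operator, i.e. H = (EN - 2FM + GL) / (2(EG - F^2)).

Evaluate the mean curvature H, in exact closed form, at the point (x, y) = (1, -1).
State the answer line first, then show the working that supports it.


Answer: H = -22*sqrt(59)/3481

z_x = -3, z_y = 7, z_xx = -2, z_xy = 3, z_yy = -7
E = 10, F = -21, G = 50; answer radicand W^2 = 59
unnormalised second-form numerators: l = -2, m = 3, n = -7; L = l/sqrt(59), and similarly M = m/sqrt(W^2), N = n/sqrt(W^2)
H = (E*n - 2*F*m + G*l) / (2*(EG - F^2)*sqrt(W^2)); E*n - 2*F*m + G*l = -44, EG - F^2 = 59, so H = (-22/59)/sqrt(59)


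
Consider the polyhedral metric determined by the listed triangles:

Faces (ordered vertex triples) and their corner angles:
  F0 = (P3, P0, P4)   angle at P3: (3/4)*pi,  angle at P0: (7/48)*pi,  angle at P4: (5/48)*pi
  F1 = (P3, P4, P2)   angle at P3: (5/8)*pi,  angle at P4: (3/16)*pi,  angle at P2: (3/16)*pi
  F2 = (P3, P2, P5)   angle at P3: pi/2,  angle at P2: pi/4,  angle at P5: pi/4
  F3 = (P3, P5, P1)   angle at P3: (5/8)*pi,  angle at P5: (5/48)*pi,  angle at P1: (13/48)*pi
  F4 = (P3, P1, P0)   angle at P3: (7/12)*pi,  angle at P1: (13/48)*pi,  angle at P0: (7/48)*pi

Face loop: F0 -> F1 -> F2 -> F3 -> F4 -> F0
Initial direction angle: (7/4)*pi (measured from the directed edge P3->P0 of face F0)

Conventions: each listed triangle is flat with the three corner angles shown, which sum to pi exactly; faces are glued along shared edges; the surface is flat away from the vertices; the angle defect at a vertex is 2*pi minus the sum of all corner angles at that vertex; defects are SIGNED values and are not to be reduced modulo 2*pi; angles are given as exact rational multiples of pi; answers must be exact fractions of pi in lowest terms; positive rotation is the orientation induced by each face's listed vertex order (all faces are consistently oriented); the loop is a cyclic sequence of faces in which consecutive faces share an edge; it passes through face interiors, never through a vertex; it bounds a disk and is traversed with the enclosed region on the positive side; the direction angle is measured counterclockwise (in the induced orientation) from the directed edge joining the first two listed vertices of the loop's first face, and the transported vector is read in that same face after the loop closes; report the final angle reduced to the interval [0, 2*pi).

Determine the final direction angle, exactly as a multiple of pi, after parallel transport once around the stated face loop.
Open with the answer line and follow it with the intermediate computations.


Answer: final direction angle = (2/3)*pi

enclosed vertex P3: corner angles sum to (37/12)*pi, defect = 2*pi - (37/12)*pi = (-13/12)*pi
summing the enclosed defects onto the initial angle, mod 2*pi in the induced orientation:
final angle = (7/4)*pi - (13/12)*pi = (2/3)*pi (mod 2*pi)


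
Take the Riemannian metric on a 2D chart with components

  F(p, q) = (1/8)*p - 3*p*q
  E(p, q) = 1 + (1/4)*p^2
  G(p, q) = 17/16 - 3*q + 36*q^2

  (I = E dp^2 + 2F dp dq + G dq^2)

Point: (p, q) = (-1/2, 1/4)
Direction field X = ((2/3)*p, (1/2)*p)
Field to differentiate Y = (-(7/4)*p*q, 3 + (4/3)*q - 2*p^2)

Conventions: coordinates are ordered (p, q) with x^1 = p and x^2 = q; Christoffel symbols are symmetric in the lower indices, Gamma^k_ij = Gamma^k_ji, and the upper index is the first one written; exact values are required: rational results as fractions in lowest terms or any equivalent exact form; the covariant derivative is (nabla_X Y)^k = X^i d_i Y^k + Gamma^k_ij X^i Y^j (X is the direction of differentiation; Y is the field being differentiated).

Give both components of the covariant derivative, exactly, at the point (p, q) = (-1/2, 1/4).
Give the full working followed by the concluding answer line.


E = 17/16, F = 5/16, G = 41/16 at the point
E_p = -1/4, E_q = 0, F_p = -5/8, F_q = 3/2, G_p = 0, G_q = 15
EG - F^2 = 21/8;  g^inv = (8/21) * [[41/16, -5/16], [-5/16, 17/16]]
first-kind symbols [ij,l] = (1/2)(d_i g_jl + d_j g_il - d_l g_ij): [pp,p] = E_p/2 = -1/8, [pp,q] = F_p - E_q/2 = -5/8, [pq,p] = E_q/2 = 0, [pq,q] = G_p/2 = 0, [qq,p] = F_q - G_p/2 = 3/2, [qq,q] = G_q/2 = 15/2
Gamma^p_ij = (G*[ij,p] - F*[ij,q])/(EG - F^2), Gamma^q_ij = (E*[ij,q] - F*[ij,p])/(EG - F^2)
Gamma_ppp = -1/21, Gamma_ppq = 0, Gamma_pqq = 4/7, Gamma_qpp = -5/21, Gamma_qpq = 0, Gamma_qqq = 20/7
X = (-1/3, -1/4), Y = (7/32, 17/6) at the point

Answer: (nabla_X Y)^p = -239/504, (nabla_X Y)^q = -6061/2016


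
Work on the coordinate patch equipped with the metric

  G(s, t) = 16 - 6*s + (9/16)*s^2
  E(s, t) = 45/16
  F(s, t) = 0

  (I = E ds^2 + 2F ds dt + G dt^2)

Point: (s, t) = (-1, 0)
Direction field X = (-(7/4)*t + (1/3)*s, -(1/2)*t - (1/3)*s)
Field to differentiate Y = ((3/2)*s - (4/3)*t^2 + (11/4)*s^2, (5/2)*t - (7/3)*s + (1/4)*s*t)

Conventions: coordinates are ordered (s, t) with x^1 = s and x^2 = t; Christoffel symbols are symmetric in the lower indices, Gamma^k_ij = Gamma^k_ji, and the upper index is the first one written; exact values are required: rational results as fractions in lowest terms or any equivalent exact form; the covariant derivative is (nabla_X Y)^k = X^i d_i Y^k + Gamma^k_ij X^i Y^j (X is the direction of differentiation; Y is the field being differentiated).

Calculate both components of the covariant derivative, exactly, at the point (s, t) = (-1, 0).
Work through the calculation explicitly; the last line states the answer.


E = 45/16, F = 0, G = 361/16 at the point
E_s = 0, E_t = 0, F_s = 0, F_t = 0, G_s = -57/8, G_t = 0
EG - F^2 = 16245/256;  g^inv = (256/16245) * [[361/16, 0], [0, 45/16]]
first-kind symbols [ij,l] = (1/2)(d_i g_jl + d_j g_il - d_l g_ij): [ss,s] = E_s/2 = 0, [ss,t] = F_s - E_t/2 = 0, [st,s] = E_t/2 = 0, [st,t] = G_s/2 = -57/16, [tt,s] = F_t - G_s/2 = 57/16, [tt,t] = G_t/2 = 0
Gamma^s_ij = (G*[ij,s] - F*[ij,t])/(EG - F^2), Gamma^t_ij = (E*[ij,t] - F*[ij,s])/(EG - F^2)
Gamma_sss = 0, Gamma_sst = 0, Gamma_stt = 19/15, Gamma_tss = 0, Gamma_tst = -3/19, Gamma_ttt = 0
X = (-1/3, 1/3), Y = (5/4, 7/3) at the point

Answer: (nabla_X Y)^s = 313/135, (nabla_X Y)^t = 271/171


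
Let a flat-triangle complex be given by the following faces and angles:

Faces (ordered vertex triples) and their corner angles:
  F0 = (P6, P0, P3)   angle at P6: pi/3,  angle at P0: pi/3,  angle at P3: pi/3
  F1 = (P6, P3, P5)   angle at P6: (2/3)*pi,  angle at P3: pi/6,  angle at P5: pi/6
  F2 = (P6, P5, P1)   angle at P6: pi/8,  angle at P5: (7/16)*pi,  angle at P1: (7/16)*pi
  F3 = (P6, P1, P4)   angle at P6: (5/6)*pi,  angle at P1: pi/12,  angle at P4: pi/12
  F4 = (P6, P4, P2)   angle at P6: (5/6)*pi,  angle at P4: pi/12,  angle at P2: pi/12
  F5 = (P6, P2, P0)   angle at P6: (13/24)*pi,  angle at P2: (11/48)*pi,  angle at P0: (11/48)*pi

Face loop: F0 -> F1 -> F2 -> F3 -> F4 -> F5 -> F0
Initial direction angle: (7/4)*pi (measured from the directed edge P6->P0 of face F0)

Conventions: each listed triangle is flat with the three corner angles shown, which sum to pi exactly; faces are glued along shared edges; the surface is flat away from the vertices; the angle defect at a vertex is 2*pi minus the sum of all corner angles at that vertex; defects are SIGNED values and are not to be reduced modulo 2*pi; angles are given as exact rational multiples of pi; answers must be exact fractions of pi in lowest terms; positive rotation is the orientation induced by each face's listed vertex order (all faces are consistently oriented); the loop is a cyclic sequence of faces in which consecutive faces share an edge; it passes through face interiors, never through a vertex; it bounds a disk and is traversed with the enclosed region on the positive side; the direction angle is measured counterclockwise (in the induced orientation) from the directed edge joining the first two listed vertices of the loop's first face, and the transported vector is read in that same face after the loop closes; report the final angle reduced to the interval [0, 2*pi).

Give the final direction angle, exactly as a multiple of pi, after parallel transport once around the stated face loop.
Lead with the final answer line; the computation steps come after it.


Answer: final direction angle = (5/12)*pi

enclosed vertex P6: corner angles sum to (10/3)*pi, defect = 2*pi - (10/3)*pi = (-4/3)*pi
holonomy = initial angle + sum of enclosed defects (mod 2*pi), positive in the induced orientation
final angle = (7/4)*pi - (4/3)*pi = (5/12)*pi (mod 2*pi)


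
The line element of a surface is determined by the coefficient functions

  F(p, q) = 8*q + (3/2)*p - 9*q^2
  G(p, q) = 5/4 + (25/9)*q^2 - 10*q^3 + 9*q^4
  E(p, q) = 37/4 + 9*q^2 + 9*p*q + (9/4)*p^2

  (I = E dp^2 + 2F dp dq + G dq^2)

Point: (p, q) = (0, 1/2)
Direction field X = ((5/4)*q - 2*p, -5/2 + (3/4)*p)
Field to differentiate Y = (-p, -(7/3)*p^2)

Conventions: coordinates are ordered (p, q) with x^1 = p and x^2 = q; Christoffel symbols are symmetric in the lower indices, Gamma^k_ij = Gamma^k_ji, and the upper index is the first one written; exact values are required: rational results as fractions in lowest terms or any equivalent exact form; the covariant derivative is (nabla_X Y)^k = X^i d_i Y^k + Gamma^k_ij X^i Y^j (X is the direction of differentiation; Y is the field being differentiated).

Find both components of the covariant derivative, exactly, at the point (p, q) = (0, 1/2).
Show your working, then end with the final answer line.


E = 23/2, F = 7/4, G = 181/144 at the point
E_p = 9/2, E_q = 9, F_p = 3/2, F_q = -1, G_p = 0, G_q = -2/9
EG - F^2 = 3281/288;  g^inv = (288/3281) * [[181/144, -7/4], [-7/4, 23/2]]
first-kind symbols [ij,l] = (1/2)(d_i g_jl + d_j g_il - d_l g_ij): [pp,p] = E_p/2 = 9/4, [pp,q] = F_p - E_q/2 = -3, [pq,p] = E_q/2 = 9/2, [pq,q] = G_p/2 = 0, [qq,p] = F_q - G_p/2 = -1, [qq,q] = G_q/2 = -1/9
Gamma^p_ij = (G*[ij,p] - F*[ij,q])/(EG - F^2), Gamma^q_ij = (E*[ij,q] - F*[ij,p])/(EG - F^2)
Gamma_ppp = 4653/6562, Gamma_ppq = 1629/3281, Gamma_pqq = -18/193, Gamma_qpp = -11070/3281, Gamma_qpq = -2268/3281, Gamma_qqq = 8/193
X = (5/8, -5/2), Y = (0, 0) at the point

Answer: (nabla_X Y)^p = -5/8, (nabla_X Y)^q = 0


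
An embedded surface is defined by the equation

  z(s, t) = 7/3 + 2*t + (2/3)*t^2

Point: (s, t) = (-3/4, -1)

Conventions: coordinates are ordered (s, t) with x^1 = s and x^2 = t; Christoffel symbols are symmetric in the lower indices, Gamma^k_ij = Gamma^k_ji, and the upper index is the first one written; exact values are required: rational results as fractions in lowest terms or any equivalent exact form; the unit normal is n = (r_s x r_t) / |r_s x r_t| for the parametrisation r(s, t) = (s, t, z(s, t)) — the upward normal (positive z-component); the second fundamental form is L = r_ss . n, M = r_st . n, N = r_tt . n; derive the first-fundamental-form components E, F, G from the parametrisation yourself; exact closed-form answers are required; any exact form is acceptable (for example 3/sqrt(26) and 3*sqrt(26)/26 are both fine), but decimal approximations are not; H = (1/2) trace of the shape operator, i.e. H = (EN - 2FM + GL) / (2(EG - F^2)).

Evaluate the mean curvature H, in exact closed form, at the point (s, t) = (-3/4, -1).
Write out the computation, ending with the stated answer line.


z_s = 0, z_t = 2/3, z_ss = 0, z_st = 0, z_tt = 4/3
E = 1, F = 0, G = 13/9; answer radicand W^2 = 13/9
unnormalised second-form numerators: l = 0, m = 0, n = 4/3; L = l/sqrt(13/9), and similarly M = m/sqrt(W^2), N = n/sqrt(W^2)
H = (E*n - 2*F*m + G*l) / (2*(EG - F^2)*sqrt(W^2)); E*n - 2*F*m + G*l = 4/3, EG - F^2 = 13/9, so H = (6/13)/sqrt(13/9)

Answer: H = 18*sqrt(13)/169


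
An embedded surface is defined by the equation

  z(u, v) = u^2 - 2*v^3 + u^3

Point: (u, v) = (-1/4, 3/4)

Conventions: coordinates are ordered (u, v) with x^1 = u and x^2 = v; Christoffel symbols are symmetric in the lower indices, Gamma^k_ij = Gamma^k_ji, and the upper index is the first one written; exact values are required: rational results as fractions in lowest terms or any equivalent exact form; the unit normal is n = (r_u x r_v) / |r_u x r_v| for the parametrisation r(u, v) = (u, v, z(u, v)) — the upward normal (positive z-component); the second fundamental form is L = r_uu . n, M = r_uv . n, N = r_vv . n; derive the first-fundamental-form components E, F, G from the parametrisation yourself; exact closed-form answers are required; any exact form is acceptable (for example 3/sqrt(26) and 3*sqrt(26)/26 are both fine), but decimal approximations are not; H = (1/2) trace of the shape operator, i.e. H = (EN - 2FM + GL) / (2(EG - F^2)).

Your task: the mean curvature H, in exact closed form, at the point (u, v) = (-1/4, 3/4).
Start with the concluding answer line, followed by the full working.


Answer: H = -328*sqrt(3197)/444383

z_u = -5/16, z_v = -27/8, z_uu = 1/2, z_uv = 0, z_vv = -9
E = 281/256, F = 135/128, G = 793/64; answer radicand W^2 = 3197/256
unnormalised second-form numerators: l = 1/2, m = 0, n = -9; L = l/sqrt(3197/256), and similarly M = m/sqrt(W^2), N = n/sqrt(W^2)
H = (E*n - 2*F*m + G*l) / (2*(EG - F^2)*sqrt(W^2)); E*n - 2*F*m + G*l = -943/256, EG - F^2 = 3197/256, so H = (-41/278)/sqrt(3197/256)


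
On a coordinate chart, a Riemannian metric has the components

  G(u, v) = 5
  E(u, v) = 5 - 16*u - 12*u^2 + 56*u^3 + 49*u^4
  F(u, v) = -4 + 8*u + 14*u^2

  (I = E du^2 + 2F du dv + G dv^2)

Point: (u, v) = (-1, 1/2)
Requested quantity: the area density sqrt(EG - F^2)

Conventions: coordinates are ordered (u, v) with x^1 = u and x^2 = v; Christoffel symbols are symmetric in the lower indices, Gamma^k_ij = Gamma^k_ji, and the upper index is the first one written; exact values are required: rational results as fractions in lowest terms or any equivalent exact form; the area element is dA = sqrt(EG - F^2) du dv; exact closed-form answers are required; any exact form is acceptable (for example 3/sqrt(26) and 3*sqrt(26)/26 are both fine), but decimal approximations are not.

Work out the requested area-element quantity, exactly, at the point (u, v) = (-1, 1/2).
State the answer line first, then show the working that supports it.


Answer: sqrt(EG - F^2) = sqrt(6)

E = 2, F = 2, G = 5; EG - F^2 = 6


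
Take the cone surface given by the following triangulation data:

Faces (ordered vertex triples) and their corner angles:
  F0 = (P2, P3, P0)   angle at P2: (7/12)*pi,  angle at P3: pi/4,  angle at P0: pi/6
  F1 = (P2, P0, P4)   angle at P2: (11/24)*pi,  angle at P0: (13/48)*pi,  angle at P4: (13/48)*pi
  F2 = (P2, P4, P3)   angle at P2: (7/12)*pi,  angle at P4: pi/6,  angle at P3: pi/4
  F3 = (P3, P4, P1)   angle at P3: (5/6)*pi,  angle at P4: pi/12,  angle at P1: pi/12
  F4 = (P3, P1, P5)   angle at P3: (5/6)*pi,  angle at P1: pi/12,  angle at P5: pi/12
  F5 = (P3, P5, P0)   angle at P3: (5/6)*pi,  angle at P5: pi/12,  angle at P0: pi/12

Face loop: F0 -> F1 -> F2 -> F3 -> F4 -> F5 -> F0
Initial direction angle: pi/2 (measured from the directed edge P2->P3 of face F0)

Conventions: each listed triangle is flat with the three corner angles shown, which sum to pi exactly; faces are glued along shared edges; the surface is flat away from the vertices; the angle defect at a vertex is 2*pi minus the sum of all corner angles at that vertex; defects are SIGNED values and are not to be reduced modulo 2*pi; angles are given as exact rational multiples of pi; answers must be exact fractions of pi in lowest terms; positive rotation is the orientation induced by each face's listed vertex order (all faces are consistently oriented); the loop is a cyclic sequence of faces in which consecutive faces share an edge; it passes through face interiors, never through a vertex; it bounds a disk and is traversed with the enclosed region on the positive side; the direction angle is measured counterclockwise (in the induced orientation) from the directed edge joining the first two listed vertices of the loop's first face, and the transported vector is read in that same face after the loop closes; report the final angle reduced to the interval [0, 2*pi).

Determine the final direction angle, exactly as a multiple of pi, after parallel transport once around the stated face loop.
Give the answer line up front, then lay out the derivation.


Answer: final direction angle = (15/8)*pi

enclosed vertex P2: corner angles sum to (13/8)*pi, defect = 2*pi - (13/8)*pi = (3/8)*pi
enclosed vertex P3: corner angles sum to 3*pi, defect = 2*pi - 3*pi = -pi
the final direction is the initial angle plus the enclosed defects, taken mod 2*pi in the induced orientation
final angle = pi/2 - (5/8)*pi = (15/8)*pi (mod 2*pi)


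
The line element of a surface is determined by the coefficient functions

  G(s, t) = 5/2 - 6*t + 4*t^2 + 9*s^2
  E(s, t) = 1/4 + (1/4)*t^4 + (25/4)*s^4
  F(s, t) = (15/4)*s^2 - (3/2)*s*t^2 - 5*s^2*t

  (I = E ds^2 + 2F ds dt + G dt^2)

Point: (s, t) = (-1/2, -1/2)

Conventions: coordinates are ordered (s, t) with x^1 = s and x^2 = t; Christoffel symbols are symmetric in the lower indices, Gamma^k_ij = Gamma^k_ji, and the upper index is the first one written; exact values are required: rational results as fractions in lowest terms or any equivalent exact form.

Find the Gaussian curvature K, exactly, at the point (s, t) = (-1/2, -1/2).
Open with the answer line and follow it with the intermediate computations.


Answer: K = 5248/16807

E = 21/32, F = 7/4, G = 35/4, EG - F^2 = 343/128 at the point
E_s = -25/8, E_t = -1/8, F_s = -53/8, F_t = -2, G_s = -9, G_t = -10
E_tt = 3/4, F_st = 13/2, G_ss = 18
The intrinsic route: Brioschi's K = (det M1 - det M2)/(EG - F^2)^2.
M1 = [[-E_tt/2 + F_st - G_ss/2, E_s/2, F_s - E_t/2], [F_t - G_s/2, E, F], [G_t/2, F, G]] = [[-23/8, -25/16, -105/16], [5/2, 21/32, 7/4], [-5, 7/4, 35/4]]; det M1 = -10339/1024
M2 = [[0, E_t/2, G_s/2], [E_t/2, E, F], [G_s/2, F, G]] = [[0, -1/16, -9/2], [-1/16, 21/32, 7/4], [-9/2, 7/4, 35/4]]; det M2 = -12635/1024
det M1 - det M2 = 287/128; K = 287/128 / (343/128)^2 = 5248/16807


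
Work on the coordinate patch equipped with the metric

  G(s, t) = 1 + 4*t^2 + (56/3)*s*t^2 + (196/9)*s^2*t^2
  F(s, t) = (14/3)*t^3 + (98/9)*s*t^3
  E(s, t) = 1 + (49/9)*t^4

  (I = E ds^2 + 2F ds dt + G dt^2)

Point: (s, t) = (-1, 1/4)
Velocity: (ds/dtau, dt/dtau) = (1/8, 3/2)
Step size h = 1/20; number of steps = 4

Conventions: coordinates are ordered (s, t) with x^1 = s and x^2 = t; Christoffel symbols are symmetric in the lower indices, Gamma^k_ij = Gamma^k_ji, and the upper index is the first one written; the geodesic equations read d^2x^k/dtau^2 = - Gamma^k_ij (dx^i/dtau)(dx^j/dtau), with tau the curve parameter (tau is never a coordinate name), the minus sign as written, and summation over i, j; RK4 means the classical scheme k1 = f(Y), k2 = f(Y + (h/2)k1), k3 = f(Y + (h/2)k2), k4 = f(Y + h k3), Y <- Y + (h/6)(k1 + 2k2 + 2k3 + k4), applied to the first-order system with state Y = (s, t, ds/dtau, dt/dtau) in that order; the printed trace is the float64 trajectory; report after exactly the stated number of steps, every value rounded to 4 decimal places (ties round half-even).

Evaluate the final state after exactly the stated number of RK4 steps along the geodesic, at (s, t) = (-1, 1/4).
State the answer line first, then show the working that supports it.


Answer: s = -0.9636, t = 0.5110, ds/dtau = 0.2339, dt/dtau = 1.1670

f(Y) = (ds/dtau, dt/dtau, -Gamma^s_ij Y'^i Y'^j, -Gamma^t_ij Y'^i Y'^j) with the Gammas evaluated at the stage position; h = 0.050000; intermediate values shown to 6 dp
step 0: s = -1.0000, t = 0.2500, ds/dtau = 0.1250, dt/dtau = 1.5000
step 1:
  k1: at (s, t) = (-1.000000, 0.250000), (ds/dtau, dt/dtau) = (0.125000, 1.500000); Gamma_sss = 0.000000, Gamma_sst = 0.116079, Gamma_stt = -0.265324, Gamma_tss = 0.000000, Gamma_tst = -0.530649, Gamma_ttt = 1.212911; k1 = (0.125000, 1.500000, 0.553450, -2.530056)
  k2: at (s, t) = (-0.996875, 0.287500), (ds/dtau, dt/dtau) = (0.138836, 1.436749); Gamma_sss = 0.000000, Gamma_sst = 0.159870, Gamma_stt = -0.316017, Gamma_tss = 0.000000, Gamma_tst = -0.632033, Gamma_ttt = 1.249345; k2 = (0.138836, 1.436749, 0.588557, -2.326810)
  k3: at (s, t) = (-0.996529, 0.285919), (ds/dtau, dt/dtau) = (0.139714, 1.441830); Gamma_sss = 0.000000, Gamma_sst = 0.158017, Gamma_stt = -0.313890, Gamma_tss = 0.000000, Gamma_tst = -0.627779, Gamma_ttt = 1.247040; k3 = (0.139714, 1.441830, 0.588874, -2.339513)
  k4: at (s, t) = (-0.993014, 0.322091), (ds/dtau, dt/dtau) = (0.154444, 1.383024); Gamma_sss = 0.000000, Gamma_sst = 0.204594, Gamma_stt = -0.358537, Gamma_tss = 0.000000, Gamma_tst = -0.717073, Gamma_ttt = 1.256621; k4 = (0.154444, 1.383024, 0.598391, -2.097276)
  Y <- Y + (h/6)(k1 + 2k2 + 2k3 + k4): s = -0.9930, t = 0.3220, ds/dtau = 0.1542, dt/dtau = 1.3837
step 2:
  k1: at (s, t) = (-0.993029, 0.322002), (ds/dtau, dt/dtau) = (0.154223, 1.383667); Gamma_sss = 0.000000, Gamma_sst = 0.204472, Gamma_stt = -0.358432, Gamma_tss = 0.000000, Gamma_tst = -0.716864, Gamma_ttt = 1.256638; k1 = (0.154223, 1.383667, 0.598965, -2.099930)
  k2: at (s, t) = (-0.989173, 0.356593), (ds/dtau, dt/dtau) = (0.169197, 1.331169); Gamma_sss = 0.000000, Gamma_sst = 0.252125, Gamma_stt = -0.396367, Gamma_tss = 0.000000, Gamma_tst = -0.792734, Gamma_ttt = 1.246262; k2 = (0.169197, 1.331169, 0.588795, -1.851294)
  k3: at (s, t) = (-0.988799, 0.355281), (ds/dtau, dt/dtau) = (0.168942, 1.337385); Gamma_sss = 0.000000, Gamma_sst = 0.250482, Gamma_stt = -0.394974, Gamma_tss = 0.000000, Gamma_tst = -0.789949, Gamma_ttt = 1.245638; k3 = (0.168942, 1.337385, 0.593262, -1.870981)
  k4: at (s, t) = (-0.984582, 0.388871), (ds/dtau, dt/dtau) = (0.183886, 1.290118); Gamma_sss = 0.000000, Gamma_sst = 0.298853, Gamma_stt = -0.427303, Gamma_tss = 0.000000, Gamma_tst = -0.854606, Gamma_ttt = 1.221922; k4 = (0.183886, 1.290118, 0.569408, -1.628288)
  Y <- Y + (h/6)(k1 + 2k2 + 2k3 + k4): s = -0.9846, t = 0.3888, ds/dtau = 0.1837, dt/dtau = 1.2906
step 3:
  k1: at (s, t) = (-0.984576, 0.388759), (ds/dtau, dt/dtau) = (0.183660, 1.290560); Gamma_sss = 0.000000, Gamma_sst = 0.298700, Gamma_stt = -0.427202, Gamma_tss = 0.000000, Gamma_tst = -0.854404, Gamma_ttt = 1.221972; k1 = (0.183660, 1.290560, 0.569927, -1.630221)
  k2: at (s, t) = (-0.979984, 0.421023), (ds/dtau, dt/dtau) = (0.197908, 1.249805); Gamma_sss = 0.000000, Gamma_sst = 0.346569, Gamma_stt = -0.453900, Gamma_tss = 0.000000, Gamma_tst = -0.907801, Gamma_ttt = 1.188945; k2 = (0.197908, 1.249805, 0.537553, -1.408063)
  k3: at (s, t) = (-0.979628, 0.420004), (ds/dtau, dt/dtau) = (0.197099, 1.255359); Gamma_sss = 0.000000, Gamma_sst = 0.345360, Gamma_stt = -0.453121, Gamma_tss = 0.000000, Gamma_tst = -0.906243, Gamma_ttt = 1.189014; k3 = (0.197099, 1.255359, 0.543181, -1.425336)
  k4: at (s, t) = (-0.974721, 0.451527), (ds/dtau, dt/dtau) = (0.210819, 1.219294); Gamma_sss = 0.000000, Gamma_sst = 0.392991, Gamma_stt = -0.475347, Gamma_tss = 0.000000, Gamma_tst = -0.950694, Gamma_ttt = 1.149922; k4 = (0.210819, 1.219294, 0.504650, -1.220810)
  Y <- Y + (h/6)(k1 + 2k2 + 2k3 + k4): s = -0.9747, t = 0.4514, ds/dtau = 0.2106, dt/dtau = 1.2196
step 4:
  k1: at (s, t) = (-0.974705, 0.451427), (ds/dtau, dt/dtau) = (0.210627, 1.219579); Gamma_sss = 0.000000, Gamma_sst = 0.392864, Gamma_stt = -0.475284, Gamma_tss = 0.000000, Gamma_tst = -0.950567, Gamma_ttt = 1.149990; k1 = (0.210627, 1.219579, 0.505089, -1.222106)
  k2: at (s, t) = (-0.969439, 0.481917), (ds/dtau, dt/dtau) = (0.223254, 1.189026); Gamma_sss = 0.000000, Gamma_sst = 0.439452, Gamma_stt = -0.493209, Gamma_tss = 0.000000, Gamma_tst = -0.986418, Gamma_ttt = 1.107082; k2 = (0.223254, 1.189026, 0.463980, -1.041475)
  k3: at (s, t) = (-0.969123, 0.481153), (ds/dtau, dt/dtau) = (0.222226, 1.193542); Gamma_sss = 0.000000, Gamma_sst = 0.438673, Gamma_stt = -0.492828, Gamma_tss = 0.000000, Gamma_tst = -0.985657, Gamma_ttt = 1.107338; k3 = (0.222226, 1.193542, 0.469350, -1.054585)
  k4: at (s, t) = (-0.963593, 0.511104), (ds/dtau, dt/dtau) = (0.234094, 1.166849); Gamma_sss = 0.000000, Gamma_sst = 0.484611, Gamma_stt = -0.507289, Gamma_tss = 0.000000, Gamma_tst = -1.014578, Gamma_ttt = 1.062056; k4 = (0.234094, 1.166849, 0.425947, -0.891760)
  Y <- Y + (h/6)(k1 + 2k2 + 2k3 + k4): s = -0.9636, t = 0.5110, ds/dtau = 0.2339, dt/dtau = 1.1670
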